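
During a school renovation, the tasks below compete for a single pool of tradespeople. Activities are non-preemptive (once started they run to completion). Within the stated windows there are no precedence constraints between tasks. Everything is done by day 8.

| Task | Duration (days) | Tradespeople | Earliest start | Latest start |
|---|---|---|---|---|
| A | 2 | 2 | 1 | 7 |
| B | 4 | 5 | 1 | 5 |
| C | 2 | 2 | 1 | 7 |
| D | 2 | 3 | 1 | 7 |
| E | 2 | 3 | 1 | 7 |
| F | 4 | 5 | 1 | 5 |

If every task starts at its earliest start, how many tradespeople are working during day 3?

At early start, day 3 has: B, F.
Demand: 5 + 5 = 10.

10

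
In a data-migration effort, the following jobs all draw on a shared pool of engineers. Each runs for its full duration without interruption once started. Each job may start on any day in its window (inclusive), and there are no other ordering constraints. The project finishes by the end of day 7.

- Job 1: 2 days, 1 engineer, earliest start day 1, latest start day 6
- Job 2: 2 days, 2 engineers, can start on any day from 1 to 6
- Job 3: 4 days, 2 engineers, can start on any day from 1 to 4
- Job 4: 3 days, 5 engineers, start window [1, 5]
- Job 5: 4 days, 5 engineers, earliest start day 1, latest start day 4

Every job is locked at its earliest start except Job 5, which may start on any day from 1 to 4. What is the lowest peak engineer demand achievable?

10

Job 5@1: d1:15  d2:15  d3:12  d4:7  d5:0  d6:0  d7:0 → peak 15
Job 5@2: d1:10  d2:15  d3:12  d4:7  d5:5  d6:0  d7:0 → peak 15
Job 5@3: d1:10  d2:10  d3:12  d4:7  d5:5  d6:5  d7:0 → peak 12
Job 5@4: d1:10  d2:10  d3:7  d4:7  d5:5  d6:5  d7:5 → peak 10
Best is Job 5@4, peak 10.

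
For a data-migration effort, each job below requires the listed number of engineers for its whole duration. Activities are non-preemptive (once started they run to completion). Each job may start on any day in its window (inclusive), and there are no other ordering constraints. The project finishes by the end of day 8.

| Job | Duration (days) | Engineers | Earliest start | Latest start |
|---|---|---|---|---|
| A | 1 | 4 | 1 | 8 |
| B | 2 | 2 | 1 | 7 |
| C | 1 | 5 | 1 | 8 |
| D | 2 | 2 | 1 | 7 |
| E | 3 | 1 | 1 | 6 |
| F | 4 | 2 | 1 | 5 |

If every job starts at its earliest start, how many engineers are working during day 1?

16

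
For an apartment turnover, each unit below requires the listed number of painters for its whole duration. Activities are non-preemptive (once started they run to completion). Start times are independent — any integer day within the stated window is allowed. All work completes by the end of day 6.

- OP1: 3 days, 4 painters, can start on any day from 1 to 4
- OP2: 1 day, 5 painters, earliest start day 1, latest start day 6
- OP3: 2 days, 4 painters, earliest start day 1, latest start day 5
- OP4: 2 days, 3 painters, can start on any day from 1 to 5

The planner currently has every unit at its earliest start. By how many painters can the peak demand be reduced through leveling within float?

9

Early-start peak: d1:16  d2:11  d3:4  d4:0  d5:0  d6:0 ⇒ 16.
Leveled (OP1@1, OP2@4, OP3@5, OP4@1): d1:7  d2:7  d3:4  d4:5  d5:4  d6:4 ⇒ 7.
Reduction 16 − 7 = 9.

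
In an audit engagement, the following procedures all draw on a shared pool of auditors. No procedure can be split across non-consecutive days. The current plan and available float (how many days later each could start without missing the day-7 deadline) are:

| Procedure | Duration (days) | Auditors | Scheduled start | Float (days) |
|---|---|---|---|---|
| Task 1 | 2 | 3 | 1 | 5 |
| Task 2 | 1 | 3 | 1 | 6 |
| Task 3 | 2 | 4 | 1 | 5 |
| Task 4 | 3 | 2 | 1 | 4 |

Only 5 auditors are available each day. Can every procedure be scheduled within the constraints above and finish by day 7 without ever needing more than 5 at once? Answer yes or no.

Schedule Task 1@1, Task 2@3, Task 3@4, Task 4@1: d1:5  d2:5  d3:5  d4:4  d5:4  d6:0  d7:0 — peak 5 ≤ 5.

yes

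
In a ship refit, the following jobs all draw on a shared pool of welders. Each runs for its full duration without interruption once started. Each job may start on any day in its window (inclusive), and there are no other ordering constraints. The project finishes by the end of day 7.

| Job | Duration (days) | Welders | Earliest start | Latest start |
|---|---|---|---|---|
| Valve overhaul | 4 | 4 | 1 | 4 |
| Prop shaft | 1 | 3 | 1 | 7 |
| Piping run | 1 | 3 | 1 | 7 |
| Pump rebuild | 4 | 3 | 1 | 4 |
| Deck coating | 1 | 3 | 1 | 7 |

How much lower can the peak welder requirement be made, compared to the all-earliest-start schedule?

9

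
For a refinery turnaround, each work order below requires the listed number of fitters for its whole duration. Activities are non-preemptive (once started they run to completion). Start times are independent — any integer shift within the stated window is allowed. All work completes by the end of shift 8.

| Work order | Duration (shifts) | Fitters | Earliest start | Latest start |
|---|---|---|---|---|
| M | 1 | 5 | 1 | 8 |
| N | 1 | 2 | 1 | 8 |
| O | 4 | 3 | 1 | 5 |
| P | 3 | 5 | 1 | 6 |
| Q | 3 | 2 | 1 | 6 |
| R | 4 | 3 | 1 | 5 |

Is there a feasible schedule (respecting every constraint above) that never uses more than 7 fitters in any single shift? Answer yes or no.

yes

Schedule M@1, N@1, O@2, P@6, Q@6, R@2: s1:7  s2:6  s3:6  s4:6  s5:6  s6:7  s7:7  s8:7 — peak 7 ≤ 7.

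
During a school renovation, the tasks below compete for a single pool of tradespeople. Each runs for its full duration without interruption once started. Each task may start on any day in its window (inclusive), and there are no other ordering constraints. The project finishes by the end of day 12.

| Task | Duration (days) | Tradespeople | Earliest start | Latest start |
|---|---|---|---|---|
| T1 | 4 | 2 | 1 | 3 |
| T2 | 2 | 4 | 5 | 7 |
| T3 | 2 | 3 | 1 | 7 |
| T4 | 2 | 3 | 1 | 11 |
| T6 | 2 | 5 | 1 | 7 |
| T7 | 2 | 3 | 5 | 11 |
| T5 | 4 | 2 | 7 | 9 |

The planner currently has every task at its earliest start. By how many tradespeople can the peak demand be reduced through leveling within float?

8

Early-start peak: d1:13  d2:13  d3:2  d4:2  d5:7  d6:7  d7:2  d8:2  d9:2  d10:2  d11:0  d12:0 ⇒ 13.
Leveled (T1@1, T2@5, T3@1, T4@3, T6@7, T7@9, T5@9): d1:5  d2:5  d3:5  d4:5  d5:4  d6:4  d7:5  d8:5  d9:5  d10:5  d11:2  d12:2 ⇒ 5.
Reduction 13 − 5 = 8.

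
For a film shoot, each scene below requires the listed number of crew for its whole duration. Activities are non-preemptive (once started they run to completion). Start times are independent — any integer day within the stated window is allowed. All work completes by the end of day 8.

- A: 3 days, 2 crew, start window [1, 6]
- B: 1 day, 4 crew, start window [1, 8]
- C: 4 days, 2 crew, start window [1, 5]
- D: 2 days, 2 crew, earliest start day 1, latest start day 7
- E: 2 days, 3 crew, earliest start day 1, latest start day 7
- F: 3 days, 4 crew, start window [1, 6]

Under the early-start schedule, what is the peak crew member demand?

17

Early-start schedule: A@1, B@1, C@1, D@1, E@1, F@1.
Load per day: day 1: 17, day 2: 13, day 3: 8, day 4: 2, day 5: 0, day 6: 0, day 7: 0, day 8: 0.
Peak is 17.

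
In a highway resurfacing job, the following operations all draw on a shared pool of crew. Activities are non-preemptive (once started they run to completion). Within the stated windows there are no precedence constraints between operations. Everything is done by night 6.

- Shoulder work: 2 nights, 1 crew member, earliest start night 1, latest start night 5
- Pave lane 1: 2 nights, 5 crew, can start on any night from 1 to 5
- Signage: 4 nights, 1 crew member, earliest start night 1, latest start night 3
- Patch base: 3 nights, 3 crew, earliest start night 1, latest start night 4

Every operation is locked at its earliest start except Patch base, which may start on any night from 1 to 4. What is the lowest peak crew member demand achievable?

Patch base@1: n1:10  n2:10  n3:4  n4:1  n5:0  n6:0 → peak 10
Patch base@2: n1:7  n2:10  n3:4  n4:4  n5:0  n6:0 → peak 10
Patch base@3: n1:7  n2:7  n3:4  n4:4  n5:3  n6:0 → peak 7
Patch base@4: n1:7  n2:7  n3:1  n4:4  n5:3  n6:3 → peak 7
Best is Patch base@3, peak 7.

7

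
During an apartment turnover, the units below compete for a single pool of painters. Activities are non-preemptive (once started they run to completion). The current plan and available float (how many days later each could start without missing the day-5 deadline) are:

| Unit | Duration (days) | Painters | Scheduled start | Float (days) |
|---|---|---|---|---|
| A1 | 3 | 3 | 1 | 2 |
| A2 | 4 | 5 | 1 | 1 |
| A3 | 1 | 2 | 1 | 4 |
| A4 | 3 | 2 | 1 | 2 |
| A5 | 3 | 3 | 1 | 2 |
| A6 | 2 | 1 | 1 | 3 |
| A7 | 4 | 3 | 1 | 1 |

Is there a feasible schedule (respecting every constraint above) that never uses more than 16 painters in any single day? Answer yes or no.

Schedule A1@1, A2@1, A3@1, A4@1, A5@1, A6@4, A7@2: d1:15  d2:16  d3:16  d4:9  d5:4 — peak 16 ≤ 16.

yes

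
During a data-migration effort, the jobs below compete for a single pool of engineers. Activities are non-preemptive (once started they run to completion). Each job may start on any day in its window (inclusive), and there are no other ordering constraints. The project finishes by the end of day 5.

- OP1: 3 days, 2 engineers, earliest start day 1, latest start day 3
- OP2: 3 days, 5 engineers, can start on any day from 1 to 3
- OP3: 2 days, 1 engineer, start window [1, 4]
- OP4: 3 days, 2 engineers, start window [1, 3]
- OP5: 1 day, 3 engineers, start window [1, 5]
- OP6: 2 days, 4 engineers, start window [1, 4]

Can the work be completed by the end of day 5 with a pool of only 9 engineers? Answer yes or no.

yes

Schedule OP1@1, OP2@1, OP3@1, OP4@3, OP5@4, OP6@4: d1:8  d2:8  d3:9  d4:9  d5:6 — peak 9 ≤ 9.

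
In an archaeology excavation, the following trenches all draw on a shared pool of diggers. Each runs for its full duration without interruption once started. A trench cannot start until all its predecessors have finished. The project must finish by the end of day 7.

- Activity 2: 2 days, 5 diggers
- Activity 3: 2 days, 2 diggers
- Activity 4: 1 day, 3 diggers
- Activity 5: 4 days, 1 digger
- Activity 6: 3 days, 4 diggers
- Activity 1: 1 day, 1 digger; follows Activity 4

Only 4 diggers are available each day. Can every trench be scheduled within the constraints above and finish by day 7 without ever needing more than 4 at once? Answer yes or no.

no

Total digger-days = 34; over 7 days the average is 34/7 > 4, so some day must exceed 4.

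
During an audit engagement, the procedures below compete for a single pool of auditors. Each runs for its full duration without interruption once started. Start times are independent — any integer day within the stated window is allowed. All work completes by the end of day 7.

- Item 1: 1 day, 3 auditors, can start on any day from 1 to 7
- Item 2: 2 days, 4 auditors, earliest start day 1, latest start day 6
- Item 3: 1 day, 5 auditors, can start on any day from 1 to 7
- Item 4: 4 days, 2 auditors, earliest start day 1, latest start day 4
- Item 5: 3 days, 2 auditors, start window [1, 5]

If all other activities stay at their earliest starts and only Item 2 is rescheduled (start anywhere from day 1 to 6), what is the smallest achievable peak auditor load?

12

Item 2@1: d1:16  d2:8  d3:4  d4:2  d5:0  d6:0  d7:0 → peak 16
Item 2@2: d1:12  d2:8  d3:8  d4:2  d5:0  d6:0  d7:0 → peak 12
Item 2@3: d1:12  d2:4  d3:8  d4:6  d5:0  d6:0  d7:0 → peak 12
Item 2@4: d1:12  d2:4  d3:4  d4:6  d5:4  d6:0  d7:0 → peak 12
Item 2@5: d1:12  d2:4  d3:4  d4:2  d5:4  d6:4  d7:0 → peak 12
Item 2@6: d1:12  d2:4  d3:4  d4:2  d5:0  d6:4  d7:4 → peak 12
Best is Item 2@2, peak 12.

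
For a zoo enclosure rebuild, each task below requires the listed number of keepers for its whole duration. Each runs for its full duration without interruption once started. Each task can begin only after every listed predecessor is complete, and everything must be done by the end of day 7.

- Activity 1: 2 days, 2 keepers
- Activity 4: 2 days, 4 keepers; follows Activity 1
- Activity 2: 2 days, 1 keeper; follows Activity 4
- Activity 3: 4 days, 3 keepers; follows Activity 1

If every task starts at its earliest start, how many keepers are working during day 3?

7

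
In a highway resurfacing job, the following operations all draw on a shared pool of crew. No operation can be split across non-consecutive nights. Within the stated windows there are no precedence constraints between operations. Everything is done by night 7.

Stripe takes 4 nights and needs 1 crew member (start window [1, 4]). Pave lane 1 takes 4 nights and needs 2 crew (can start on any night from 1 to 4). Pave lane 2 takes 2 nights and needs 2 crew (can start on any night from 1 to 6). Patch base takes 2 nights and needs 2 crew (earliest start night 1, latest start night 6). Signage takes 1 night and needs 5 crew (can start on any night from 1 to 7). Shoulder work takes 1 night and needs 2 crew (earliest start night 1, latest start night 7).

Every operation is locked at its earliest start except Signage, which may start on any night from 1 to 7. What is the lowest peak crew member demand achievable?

9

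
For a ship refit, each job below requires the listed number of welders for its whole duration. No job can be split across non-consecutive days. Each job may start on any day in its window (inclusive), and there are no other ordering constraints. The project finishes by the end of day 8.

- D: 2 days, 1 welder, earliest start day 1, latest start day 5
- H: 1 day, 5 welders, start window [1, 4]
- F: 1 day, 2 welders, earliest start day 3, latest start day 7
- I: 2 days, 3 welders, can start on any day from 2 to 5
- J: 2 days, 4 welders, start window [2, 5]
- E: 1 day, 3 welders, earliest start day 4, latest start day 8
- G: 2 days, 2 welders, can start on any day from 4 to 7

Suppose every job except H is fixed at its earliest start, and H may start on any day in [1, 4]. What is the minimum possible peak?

H@1: d1:6  d2:8  d3:9  d4:5  d5:2  d6:0  d7:0  d8:0 → peak 9
H@2: d1:1  d2:13  d3:9  d4:5  d5:2  d6:0  d7:0  d8:0 → peak 13
H@3: d1:1  d2:8  d3:14  d4:5  d5:2  d6:0  d7:0  d8:0 → peak 14
H@4: d1:1  d2:8  d3:9  d4:10  d5:2  d6:0  d7:0  d8:0 → peak 10
Best is H@1, peak 9.

9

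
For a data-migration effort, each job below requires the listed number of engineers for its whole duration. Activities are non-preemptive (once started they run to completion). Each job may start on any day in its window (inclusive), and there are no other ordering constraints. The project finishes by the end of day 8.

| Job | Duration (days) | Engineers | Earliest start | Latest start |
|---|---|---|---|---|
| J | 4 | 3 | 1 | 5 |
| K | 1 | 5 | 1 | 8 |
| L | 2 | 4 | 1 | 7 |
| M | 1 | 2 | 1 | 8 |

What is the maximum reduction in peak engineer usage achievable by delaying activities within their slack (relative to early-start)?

Early-start peak: d1:14  d2:7  d3:3  d4:3  d5:0  d6:0  d7:0  d8:0 ⇒ 14.
Leveled (J@1, K@5, L@6, M@1): d1:5  d2:3  d3:3  d4:3  d5:5  d6:4  d7:4  d8:0 ⇒ 5.
Reduction 14 − 5 = 9.

9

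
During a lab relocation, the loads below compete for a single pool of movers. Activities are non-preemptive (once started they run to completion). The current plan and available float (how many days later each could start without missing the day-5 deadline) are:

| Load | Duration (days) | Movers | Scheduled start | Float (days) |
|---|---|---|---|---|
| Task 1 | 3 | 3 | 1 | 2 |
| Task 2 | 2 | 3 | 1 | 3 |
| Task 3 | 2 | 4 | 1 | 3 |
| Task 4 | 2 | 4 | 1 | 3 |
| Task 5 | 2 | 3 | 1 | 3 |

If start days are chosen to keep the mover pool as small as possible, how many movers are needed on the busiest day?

Early-start (Task 1@1, Task 2@1, Task 3@1, Task 4@1, Task 5@1) gives peak 17: d1:17  d2:17  d3:3  d4:0  d5:0.
Shift Task 3→3, Task 4→4.
Schedule Task 1@1, Task 2@1, Task 3@3, Task 4@4, Task 5@1: d1:9  d2:9  d3:7  d4:8  d5:4 — peak 9.

9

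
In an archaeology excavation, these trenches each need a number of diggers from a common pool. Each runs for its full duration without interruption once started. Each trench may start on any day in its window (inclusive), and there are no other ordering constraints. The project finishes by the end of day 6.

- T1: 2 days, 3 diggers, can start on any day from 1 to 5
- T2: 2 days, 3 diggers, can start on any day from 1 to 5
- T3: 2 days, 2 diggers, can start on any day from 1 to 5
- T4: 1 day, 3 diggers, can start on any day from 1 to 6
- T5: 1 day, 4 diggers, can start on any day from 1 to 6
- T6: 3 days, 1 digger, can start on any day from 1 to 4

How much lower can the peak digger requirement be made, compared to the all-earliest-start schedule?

11

Early-start peak: d1:16  d2:9  d3:1  d4:0  d5:0  d6:0 ⇒ 16.
Leveled (T1@1, T2@3, T3@1, T4@5, T5@6, T6@3): d1:5  d2:5  d3:4  d4:4  d5:4  d6:4 ⇒ 5.
Reduction 16 − 5 = 11.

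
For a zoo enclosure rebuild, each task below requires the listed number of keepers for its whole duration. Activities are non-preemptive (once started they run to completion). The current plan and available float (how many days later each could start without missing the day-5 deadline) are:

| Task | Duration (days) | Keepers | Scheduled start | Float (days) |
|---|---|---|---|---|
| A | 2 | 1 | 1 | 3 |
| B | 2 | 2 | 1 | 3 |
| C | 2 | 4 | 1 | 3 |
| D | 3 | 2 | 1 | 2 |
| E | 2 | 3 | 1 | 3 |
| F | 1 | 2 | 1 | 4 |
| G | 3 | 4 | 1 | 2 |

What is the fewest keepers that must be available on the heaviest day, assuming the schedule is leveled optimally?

8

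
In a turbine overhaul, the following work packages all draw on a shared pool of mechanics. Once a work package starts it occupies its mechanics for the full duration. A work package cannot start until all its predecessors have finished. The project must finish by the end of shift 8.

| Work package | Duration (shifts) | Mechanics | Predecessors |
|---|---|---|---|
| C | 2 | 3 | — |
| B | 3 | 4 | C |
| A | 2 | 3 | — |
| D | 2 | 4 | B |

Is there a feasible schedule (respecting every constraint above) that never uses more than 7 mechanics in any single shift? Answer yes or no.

yes

Schedule C@1, B@3, A@1, D@6: s1:6  s2:6  s3:4  s4:4  s5:4  s6:4  s7:4  s8:0 — peak 6 ≤ 7.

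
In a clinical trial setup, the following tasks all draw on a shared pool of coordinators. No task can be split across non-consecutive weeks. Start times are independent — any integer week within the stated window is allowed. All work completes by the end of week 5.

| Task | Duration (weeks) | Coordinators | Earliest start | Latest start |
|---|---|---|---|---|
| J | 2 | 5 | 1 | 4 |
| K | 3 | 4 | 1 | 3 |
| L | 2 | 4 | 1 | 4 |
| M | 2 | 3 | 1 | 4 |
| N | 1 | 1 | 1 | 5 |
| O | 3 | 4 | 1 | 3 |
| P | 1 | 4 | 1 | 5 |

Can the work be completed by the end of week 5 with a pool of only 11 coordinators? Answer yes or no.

no

The minimum achievable peak is 12; 11 < 12, so no feasible schedule stays within the cap.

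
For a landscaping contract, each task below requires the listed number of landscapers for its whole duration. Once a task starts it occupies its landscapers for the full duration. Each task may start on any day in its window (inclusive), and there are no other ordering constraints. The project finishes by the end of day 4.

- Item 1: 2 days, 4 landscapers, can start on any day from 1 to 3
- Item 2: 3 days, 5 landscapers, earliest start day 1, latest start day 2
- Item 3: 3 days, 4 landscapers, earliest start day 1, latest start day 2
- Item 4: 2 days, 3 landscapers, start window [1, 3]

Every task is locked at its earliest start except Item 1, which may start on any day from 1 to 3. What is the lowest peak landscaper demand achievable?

13

Item 1@1: d1:16  d2:16  d3:9  d4:0 → peak 16
Item 1@2: d1:12  d2:16  d3:13  d4:0 → peak 16
Item 1@3: d1:12  d2:12  d3:13  d4:4 → peak 13
Best is Item 1@3, peak 13.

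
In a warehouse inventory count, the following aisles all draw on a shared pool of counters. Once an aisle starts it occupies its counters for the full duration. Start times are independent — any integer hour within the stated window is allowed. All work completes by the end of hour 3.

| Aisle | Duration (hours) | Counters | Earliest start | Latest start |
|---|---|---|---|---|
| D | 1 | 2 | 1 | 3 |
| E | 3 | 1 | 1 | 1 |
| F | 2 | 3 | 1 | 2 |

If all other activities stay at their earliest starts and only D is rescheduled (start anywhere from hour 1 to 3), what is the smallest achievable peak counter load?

D@1: h1:6  h2:4  h3:1 → peak 6
D@2: h1:4  h2:6  h3:1 → peak 6
D@3: h1:4  h2:4  h3:3 → peak 4
Best is D@3, peak 4.

4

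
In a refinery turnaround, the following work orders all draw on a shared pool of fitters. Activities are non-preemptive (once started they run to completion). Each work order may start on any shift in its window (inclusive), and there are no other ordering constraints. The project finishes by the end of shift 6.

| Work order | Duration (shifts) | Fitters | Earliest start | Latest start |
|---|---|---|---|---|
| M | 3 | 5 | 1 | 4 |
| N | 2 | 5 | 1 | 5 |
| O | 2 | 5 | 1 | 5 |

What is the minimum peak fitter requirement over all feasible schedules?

Early-start (M@1, N@1, O@1) gives peak 15: s1:15  s2:15  s3:5  s4:0  s5:0  s6:0.
Shift O→3.
Schedule M@1, N@1, O@3: s1:10  s2:10  s3:10  s4:5  s5:0  s6:0 — peak 10.

10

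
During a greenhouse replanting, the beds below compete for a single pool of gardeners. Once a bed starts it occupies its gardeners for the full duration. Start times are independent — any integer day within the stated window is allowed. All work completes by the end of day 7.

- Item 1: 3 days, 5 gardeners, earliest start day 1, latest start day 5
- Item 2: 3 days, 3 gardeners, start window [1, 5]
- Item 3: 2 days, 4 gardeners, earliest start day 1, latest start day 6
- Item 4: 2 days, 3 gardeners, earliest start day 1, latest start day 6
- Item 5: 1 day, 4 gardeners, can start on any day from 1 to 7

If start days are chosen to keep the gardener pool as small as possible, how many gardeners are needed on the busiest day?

7

Early-start (Item 1@1, Item 2@1, Item 3@1, Item 4@1, Item 5@1) gives peak 19: d1:19  d2:15  d3:8  d4:0  d5:0  d6:0  d7:0.
Shift Item 2→4, Item 3→4, Item 4→6, Item 5→7.
Schedule Item 1@1, Item 2@4, Item 3@4, Item 4@6, Item 5@7: d1:5  d2:5  d3:5  d4:7  d5:7  d6:6  d7:7 — peak 7.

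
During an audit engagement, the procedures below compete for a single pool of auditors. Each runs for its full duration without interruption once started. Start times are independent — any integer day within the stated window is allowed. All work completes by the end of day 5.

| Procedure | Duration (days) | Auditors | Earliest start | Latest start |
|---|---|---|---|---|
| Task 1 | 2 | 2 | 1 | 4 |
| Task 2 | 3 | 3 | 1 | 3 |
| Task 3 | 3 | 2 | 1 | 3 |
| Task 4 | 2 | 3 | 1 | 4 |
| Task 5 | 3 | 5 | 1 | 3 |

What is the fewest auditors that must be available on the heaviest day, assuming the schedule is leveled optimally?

10

Early-start (Task 1@1, Task 2@1, Task 3@1, Task 4@1, Task 5@1) gives peak 15: d1:15  d2:15  d3:10  d4:0  d5:0.
Shift Task 5→3.
Schedule Task 1@1, Task 2@1, Task 3@1, Task 4@1, Task 5@3: d1:10  d2:10  d3:10  d4:5  d5:5 — peak 10.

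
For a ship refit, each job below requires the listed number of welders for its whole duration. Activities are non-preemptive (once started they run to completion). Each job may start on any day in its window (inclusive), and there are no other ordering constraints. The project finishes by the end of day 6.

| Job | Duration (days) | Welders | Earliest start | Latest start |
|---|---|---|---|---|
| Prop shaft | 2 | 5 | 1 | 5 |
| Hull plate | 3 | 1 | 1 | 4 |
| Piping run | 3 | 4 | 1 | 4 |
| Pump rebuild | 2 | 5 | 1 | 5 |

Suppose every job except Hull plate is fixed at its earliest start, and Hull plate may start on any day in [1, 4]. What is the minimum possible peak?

Hull plate@1: d1:15  d2:15  d3:5  d4:0  d5:0  d6:0 → peak 15
Hull plate@2: d1:14  d2:15  d3:5  d4:1  d5:0  d6:0 → peak 15
Hull plate@3: d1:14  d2:14  d3:5  d4:1  d5:1  d6:0 → peak 14
Hull plate@4: d1:14  d2:14  d3:4  d4:1  d5:1  d6:1 → peak 14
Best is Hull plate@3, peak 14.

14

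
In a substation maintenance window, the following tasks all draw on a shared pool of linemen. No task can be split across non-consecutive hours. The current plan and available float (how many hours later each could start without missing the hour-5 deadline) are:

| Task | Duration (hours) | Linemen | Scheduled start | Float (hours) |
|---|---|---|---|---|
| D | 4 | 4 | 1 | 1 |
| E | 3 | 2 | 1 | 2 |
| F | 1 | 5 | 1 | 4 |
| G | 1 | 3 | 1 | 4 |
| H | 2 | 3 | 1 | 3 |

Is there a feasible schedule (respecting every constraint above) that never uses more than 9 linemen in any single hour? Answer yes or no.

Schedule D@1, E@1, F@4, G@1, H@2: h1:9  h2:9  h3:9  h4:9  h5:0 — peak 9 ≤ 9.

yes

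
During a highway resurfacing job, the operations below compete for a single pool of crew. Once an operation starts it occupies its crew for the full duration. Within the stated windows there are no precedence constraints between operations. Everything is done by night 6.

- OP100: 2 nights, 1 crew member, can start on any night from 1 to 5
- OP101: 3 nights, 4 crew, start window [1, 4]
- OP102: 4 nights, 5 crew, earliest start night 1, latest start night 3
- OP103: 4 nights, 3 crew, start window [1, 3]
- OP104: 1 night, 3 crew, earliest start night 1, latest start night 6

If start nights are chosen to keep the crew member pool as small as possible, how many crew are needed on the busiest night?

Early-start (OP100@1, OP101@1, OP102@1, OP103@1, OP104@1) gives peak 16: n1:16  n2:13  n3:12  n4:8  n5:0  n6:0.
Shift OP103→3, OP104→4.
Schedule OP100@1, OP101@1, OP102@1, OP103@3, OP104@4: n1:10  n2:10  n3:12  n4:11  n5:3  n6:3 — peak 12.

12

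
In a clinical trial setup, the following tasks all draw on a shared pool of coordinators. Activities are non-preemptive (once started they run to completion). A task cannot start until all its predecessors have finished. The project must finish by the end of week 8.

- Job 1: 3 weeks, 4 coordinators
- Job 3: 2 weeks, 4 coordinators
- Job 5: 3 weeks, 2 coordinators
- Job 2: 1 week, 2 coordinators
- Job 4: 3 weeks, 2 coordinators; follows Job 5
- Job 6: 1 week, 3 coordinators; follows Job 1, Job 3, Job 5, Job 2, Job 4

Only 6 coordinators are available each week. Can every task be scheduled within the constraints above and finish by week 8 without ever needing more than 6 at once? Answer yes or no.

yes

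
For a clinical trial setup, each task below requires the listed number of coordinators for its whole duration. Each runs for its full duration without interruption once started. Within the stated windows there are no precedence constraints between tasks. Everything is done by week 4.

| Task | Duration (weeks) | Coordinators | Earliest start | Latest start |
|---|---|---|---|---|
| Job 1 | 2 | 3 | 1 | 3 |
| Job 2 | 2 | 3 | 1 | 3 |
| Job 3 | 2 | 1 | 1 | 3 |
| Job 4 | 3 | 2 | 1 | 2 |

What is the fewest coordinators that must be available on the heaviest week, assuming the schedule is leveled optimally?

Early-start (Job 1@1, Job 2@1, Job 3@1, Job 4@1) gives peak 9: w1:9  w2:9  w3:2  w4:0.
Shift Job 2→3.
Schedule Job 1@1, Job 2@3, Job 3@1, Job 4@1: w1:6  w2:6  w3:5  w4:3 — peak 6.

6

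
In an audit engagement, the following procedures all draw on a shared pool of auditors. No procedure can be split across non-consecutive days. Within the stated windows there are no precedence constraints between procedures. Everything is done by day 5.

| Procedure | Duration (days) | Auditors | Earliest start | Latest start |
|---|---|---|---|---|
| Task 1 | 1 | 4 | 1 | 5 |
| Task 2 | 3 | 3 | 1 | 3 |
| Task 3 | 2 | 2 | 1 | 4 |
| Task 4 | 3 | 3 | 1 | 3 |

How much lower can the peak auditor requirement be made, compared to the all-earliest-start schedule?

6

Early-start peak: d1:12  d2:8  d3:6  d4:0  d5:0 ⇒ 12.
Leveled (Task 1@1, Task 2@2, Task 3@1, Task 4@3): d1:6  d2:5  d3:6  d4:6  d5:3 ⇒ 6.
Reduction 12 − 6 = 6.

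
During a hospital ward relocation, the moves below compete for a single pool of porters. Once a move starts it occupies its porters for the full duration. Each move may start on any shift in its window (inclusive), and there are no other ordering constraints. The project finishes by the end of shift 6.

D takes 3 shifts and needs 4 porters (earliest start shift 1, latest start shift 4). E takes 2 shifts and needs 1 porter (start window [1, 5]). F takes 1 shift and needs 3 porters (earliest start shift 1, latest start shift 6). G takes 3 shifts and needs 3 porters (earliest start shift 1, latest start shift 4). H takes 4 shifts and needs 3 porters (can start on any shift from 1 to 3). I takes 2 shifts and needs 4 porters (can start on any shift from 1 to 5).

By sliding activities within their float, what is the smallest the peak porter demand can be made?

Early-start (D@1, E@1, F@1, G@1, H@1, I@1) gives peak 18: s1:18  s2:15  s3:10  s4:3  s5:0  s6:0.
Shift F→4, G→4, I→5.
Schedule D@1, E@1, F@4, G@4, H@1, I@5: s1:8  s2:8  s3:7  s4:9  s5:7  s6:7 — peak 9.

9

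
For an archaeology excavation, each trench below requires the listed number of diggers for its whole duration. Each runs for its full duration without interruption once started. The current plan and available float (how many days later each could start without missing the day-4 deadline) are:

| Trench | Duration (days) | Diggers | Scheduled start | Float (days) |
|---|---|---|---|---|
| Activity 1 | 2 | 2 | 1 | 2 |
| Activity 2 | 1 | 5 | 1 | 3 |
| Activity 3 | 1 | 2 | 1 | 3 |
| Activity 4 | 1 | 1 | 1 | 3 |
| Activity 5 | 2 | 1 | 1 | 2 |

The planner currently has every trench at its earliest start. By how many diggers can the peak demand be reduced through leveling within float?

6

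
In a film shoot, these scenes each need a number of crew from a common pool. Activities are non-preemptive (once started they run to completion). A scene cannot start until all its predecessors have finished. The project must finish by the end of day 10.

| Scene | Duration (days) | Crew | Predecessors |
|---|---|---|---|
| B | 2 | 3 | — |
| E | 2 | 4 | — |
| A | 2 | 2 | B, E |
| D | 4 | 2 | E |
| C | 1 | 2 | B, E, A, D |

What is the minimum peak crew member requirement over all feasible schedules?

Early-start (B@1, E@1, A@3, D@3, C@7) gives peak 7: d1:7  d2:7  d3:4  d4:4  d5:2  d6:2  d7:2  d8:0  d9:0  d10:0.
Shift E→3, A→5, D→5, C→9.
Schedule B@1, E@3, A@5, D@5, C@9: d1:3  d2:3  d3:4  d4:4  d5:4  d6:4  d7:2  d8:2  d9:2  d10:0 — peak 4.

4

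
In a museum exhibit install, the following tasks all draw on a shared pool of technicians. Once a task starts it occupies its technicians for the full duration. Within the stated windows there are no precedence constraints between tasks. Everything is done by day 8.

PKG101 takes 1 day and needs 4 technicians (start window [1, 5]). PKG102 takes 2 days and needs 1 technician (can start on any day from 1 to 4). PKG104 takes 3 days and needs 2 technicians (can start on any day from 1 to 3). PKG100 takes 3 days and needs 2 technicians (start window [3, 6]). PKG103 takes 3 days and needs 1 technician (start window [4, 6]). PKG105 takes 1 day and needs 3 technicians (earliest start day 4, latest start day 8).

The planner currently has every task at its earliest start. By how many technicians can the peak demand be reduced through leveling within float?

Early-start peak: d1:7  d2:3  d3:4  d4:6  d5:3  d6:1  d7:0  d8:0 ⇒ 7.
Leveled (PKG101@1, PKG102@2, PKG104@2, PKG100@4, PKG103@5, PKG105@7): d1:4  d2:3  d3:3  d4:4  d5:3  d6:3  d7:4  d8:0 ⇒ 4.
Reduction 7 − 4 = 3.

3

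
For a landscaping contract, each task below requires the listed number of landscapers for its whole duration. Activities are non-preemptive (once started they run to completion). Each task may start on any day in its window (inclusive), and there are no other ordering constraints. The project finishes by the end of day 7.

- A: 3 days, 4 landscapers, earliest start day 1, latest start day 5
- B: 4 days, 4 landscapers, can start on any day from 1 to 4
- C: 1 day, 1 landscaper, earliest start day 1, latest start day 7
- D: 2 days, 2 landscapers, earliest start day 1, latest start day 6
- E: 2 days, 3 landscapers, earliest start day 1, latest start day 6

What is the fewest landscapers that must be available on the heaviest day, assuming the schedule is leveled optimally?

7

Early-start (A@1, B@1, C@1, D@1, E@1) gives peak 14: d1:14  d2:13  d3:8  d4:4  d5:0  d6:0  d7:0.
Shift B→4, E→3.
Schedule A@1, B@4, C@1, D@1, E@3: d1:7  d2:6  d3:7  d4:7  d5:4  d6:4  d7:4 — peak 7.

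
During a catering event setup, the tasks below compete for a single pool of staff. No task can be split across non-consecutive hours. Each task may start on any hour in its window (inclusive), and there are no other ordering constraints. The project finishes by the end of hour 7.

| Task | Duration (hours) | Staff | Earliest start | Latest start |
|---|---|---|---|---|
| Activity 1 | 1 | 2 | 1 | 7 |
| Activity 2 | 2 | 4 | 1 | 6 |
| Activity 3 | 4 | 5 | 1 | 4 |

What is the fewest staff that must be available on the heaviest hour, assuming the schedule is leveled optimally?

5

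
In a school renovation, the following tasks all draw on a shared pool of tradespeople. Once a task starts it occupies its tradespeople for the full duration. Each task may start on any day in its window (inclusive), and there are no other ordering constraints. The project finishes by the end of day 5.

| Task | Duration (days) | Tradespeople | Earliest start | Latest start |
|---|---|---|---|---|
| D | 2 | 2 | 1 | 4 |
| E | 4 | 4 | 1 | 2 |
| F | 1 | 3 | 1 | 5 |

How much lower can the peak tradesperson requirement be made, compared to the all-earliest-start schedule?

3

Early-start peak: d1:9  d2:6  d3:4  d4:4  d5:0 ⇒ 9.
Leveled (D@1, E@1, F@5): d1:6  d2:6  d3:4  d4:4  d5:3 ⇒ 6.
Reduction 9 − 6 = 3.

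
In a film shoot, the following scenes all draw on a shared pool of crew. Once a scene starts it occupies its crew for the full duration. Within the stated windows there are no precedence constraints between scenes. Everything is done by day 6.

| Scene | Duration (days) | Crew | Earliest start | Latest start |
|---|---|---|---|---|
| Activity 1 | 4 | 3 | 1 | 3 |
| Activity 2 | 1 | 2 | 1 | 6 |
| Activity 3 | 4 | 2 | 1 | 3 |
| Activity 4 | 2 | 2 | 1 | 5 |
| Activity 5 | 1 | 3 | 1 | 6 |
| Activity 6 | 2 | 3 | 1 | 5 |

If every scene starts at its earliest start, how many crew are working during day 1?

15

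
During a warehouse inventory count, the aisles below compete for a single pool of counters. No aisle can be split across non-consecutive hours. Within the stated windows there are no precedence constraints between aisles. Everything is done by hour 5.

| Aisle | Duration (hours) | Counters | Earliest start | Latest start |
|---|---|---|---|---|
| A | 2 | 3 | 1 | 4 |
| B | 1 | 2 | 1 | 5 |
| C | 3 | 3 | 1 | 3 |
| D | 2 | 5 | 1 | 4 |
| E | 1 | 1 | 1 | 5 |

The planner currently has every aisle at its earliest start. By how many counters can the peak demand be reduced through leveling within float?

8

Early-start peak: h1:14  h2:11  h3:3  h4:0  h5:0 ⇒ 14.
Leveled (A@1, B@3, C@1, D@4, E@3): h1:6  h2:6  h3:6  h4:5  h5:5 ⇒ 6.
Reduction 14 − 6 = 8.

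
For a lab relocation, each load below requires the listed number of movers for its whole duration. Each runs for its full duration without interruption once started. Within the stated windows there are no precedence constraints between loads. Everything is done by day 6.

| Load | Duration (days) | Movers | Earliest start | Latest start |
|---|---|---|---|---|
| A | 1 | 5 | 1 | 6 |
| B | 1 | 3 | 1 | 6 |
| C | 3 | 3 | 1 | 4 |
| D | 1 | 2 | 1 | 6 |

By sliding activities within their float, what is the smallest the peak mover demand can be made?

5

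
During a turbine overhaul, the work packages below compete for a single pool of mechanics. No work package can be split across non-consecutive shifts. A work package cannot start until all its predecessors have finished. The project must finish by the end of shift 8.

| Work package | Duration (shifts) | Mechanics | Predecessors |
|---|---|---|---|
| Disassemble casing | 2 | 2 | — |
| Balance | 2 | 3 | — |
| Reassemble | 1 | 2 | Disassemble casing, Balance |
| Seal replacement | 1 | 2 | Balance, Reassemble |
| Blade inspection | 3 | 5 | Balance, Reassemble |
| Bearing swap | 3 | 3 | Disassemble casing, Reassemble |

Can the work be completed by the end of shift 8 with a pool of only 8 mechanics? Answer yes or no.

Schedule Disassemble casing@1, Balance@1, Reassemble@3, Seal replacement@4, Blade inspection@4, Bearing swap@5: s1:5  s2:5  s3:2  s4:7  s5:8  s6:8  s7:3  s8:0 — peak 8 ≤ 8.

yes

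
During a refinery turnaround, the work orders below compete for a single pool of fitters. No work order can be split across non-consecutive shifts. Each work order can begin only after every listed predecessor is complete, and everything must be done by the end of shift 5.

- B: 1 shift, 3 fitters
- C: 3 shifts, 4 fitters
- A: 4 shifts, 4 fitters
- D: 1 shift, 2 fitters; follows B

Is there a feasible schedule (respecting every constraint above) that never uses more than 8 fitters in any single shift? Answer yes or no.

Schedule B@1, C@1, A@2, D@4: s1:7  s2:8  s3:8  s4:6  s5:4 — peak 8 ≤ 8.

yes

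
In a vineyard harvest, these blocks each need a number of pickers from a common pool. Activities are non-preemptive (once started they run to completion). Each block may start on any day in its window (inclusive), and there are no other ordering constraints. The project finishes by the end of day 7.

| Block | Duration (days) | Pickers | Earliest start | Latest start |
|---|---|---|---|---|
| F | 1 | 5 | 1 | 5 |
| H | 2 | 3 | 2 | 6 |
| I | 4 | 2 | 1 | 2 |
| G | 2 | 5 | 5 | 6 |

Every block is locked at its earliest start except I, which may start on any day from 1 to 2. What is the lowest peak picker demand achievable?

7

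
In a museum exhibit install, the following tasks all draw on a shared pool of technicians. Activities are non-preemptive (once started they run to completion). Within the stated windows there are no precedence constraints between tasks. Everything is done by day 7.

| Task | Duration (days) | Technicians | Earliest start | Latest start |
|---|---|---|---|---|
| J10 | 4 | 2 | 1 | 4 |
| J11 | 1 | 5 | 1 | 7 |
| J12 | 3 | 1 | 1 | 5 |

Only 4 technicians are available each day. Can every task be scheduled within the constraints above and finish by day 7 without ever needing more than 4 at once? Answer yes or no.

The minimum achievable peak is 5; 4 < 5, so no feasible schedule stays within the cap.

no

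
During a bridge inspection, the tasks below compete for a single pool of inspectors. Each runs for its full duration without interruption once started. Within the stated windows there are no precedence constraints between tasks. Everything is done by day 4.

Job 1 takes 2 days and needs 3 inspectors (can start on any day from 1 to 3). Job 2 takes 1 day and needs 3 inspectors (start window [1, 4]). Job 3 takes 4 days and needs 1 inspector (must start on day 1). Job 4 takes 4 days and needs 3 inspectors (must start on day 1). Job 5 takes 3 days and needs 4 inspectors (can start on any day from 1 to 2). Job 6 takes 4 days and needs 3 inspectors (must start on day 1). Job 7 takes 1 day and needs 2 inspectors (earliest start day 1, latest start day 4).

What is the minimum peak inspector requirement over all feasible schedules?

Early-start (Job 1@1, Job 2@1, Job 3@1, Job 4@1, Job 5@1, Job 6@1, Job 7@1) gives peak 19: d1:19  d2:14  d3:11  d4:7.
Shift Job 5→2, Job 7→3.
Schedule Job 1@1, Job 2@1, Job 3@1, Job 4@1, Job 5@2, Job 6@1, Job 7@3: d1:13  d2:14  d3:13  d4:11 — peak 14.

14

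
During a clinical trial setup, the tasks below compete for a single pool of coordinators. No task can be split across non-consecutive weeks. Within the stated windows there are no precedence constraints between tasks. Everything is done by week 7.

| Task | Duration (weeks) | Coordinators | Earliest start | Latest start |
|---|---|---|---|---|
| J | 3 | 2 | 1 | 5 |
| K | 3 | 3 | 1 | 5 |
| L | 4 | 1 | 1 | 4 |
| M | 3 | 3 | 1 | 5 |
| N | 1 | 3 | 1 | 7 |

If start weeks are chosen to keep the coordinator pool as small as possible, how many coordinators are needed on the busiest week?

5

Early-start (J@1, K@1, L@1, M@1, N@1) gives peak 12: w1:12  w2:9  w3:9  w4:1  w5:0  w6:0  w7:0.
Shift L→4, M→4, N→7.
Schedule J@1, K@1, L@4, M@4, N@7: w1:5  w2:5  w3:5  w4:4  w5:4  w6:4  w7:4 — peak 5.
Total coordinator-weeks = 31 over 7 weeks ⇒ peak ≥ ⌈31/7⌉ = 5, so 5 is optimal.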